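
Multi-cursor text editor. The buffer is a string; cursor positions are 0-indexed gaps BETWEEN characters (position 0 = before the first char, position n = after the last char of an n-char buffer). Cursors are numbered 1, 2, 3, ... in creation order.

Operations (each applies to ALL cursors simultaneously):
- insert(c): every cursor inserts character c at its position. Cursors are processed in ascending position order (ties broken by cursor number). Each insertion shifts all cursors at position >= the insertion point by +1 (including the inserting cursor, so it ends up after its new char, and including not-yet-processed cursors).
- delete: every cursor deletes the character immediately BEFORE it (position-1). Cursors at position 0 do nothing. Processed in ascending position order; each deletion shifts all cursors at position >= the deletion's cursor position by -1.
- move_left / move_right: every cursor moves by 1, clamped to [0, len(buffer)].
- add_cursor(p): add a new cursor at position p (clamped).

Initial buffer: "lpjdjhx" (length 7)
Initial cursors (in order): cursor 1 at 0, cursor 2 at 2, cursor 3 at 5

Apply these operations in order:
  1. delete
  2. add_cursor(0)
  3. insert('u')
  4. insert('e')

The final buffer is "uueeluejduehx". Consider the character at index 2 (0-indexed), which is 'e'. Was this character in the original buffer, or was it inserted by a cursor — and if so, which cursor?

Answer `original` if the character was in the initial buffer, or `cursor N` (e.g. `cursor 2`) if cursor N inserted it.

After op 1 (delete): buffer="ljdhx" (len 5), cursors c1@0 c2@1 c3@3, authorship .....
After op 2 (add_cursor(0)): buffer="ljdhx" (len 5), cursors c1@0 c4@0 c2@1 c3@3, authorship .....
After op 3 (insert('u')): buffer="uulujduhx" (len 9), cursors c1@2 c4@2 c2@4 c3@7, authorship 14.2..3..
After op 4 (insert('e')): buffer="uueeluejduehx" (len 13), cursors c1@4 c4@4 c2@7 c3@11, authorship 1414.22..33..
Authorship (.=original, N=cursor N): 1 4 1 4 . 2 2 . . 3 3 . .
Index 2: author = 1

Answer: cursor 1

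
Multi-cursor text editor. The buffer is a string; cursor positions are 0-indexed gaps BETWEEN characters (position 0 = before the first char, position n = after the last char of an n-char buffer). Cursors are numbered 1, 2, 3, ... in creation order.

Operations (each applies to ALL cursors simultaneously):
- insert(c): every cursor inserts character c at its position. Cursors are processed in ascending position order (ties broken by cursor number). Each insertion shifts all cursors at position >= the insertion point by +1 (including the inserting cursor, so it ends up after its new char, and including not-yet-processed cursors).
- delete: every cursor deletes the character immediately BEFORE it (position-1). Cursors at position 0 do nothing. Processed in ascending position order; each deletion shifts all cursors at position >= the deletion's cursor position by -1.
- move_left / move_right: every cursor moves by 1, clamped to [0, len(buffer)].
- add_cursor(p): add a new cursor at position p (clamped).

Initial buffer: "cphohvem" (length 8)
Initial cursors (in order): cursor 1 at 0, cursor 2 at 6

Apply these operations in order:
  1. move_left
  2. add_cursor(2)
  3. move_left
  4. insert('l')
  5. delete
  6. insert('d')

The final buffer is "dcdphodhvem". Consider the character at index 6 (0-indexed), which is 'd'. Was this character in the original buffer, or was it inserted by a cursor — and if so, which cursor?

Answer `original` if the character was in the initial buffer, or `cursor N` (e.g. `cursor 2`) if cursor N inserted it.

Answer: cursor 2

Derivation:
After op 1 (move_left): buffer="cphohvem" (len 8), cursors c1@0 c2@5, authorship ........
After op 2 (add_cursor(2)): buffer="cphohvem" (len 8), cursors c1@0 c3@2 c2@5, authorship ........
After op 3 (move_left): buffer="cphohvem" (len 8), cursors c1@0 c3@1 c2@4, authorship ........
After op 4 (insert('l')): buffer="lclpholhvem" (len 11), cursors c1@1 c3@3 c2@7, authorship 1.3...2....
After op 5 (delete): buffer="cphohvem" (len 8), cursors c1@0 c3@1 c2@4, authorship ........
After op 6 (insert('d')): buffer="dcdphodhvem" (len 11), cursors c1@1 c3@3 c2@7, authorship 1.3...2....
Authorship (.=original, N=cursor N): 1 . 3 . . . 2 . . . .
Index 6: author = 2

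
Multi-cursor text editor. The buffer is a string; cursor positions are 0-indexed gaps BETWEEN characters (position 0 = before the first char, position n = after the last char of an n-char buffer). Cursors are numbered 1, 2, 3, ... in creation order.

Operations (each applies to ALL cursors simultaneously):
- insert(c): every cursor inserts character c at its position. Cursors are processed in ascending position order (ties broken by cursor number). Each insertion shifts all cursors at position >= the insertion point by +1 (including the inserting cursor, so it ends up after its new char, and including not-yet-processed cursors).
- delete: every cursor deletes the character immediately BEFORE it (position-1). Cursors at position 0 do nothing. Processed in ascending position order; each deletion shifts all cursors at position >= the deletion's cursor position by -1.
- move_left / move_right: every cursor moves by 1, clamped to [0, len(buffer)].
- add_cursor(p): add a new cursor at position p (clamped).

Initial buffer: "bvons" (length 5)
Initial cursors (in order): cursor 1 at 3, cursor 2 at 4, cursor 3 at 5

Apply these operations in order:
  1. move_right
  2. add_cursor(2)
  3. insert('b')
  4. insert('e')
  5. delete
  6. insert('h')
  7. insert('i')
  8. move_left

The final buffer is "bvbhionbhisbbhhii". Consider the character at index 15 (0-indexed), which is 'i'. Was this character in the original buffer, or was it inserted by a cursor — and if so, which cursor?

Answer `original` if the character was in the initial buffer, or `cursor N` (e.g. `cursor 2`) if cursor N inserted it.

Answer: cursor 2

Derivation:
After op 1 (move_right): buffer="bvons" (len 5), cursors c1@4 c2@5 c3@5, authorship .....
After op 2 (add_cursor(2)): buffer="bvons" (len 5), cursors c4@2 c1@4 c2@5 c3@5, authorship .....
After op 3 (insert('b')): buffer="bvbonbsbb" (len 9), cursors c4@3 c1@6 c2@9 c3@9, authorship ..4..1.23
After op 4 (insert('e')): buffer="bvbeonbesbbee" (len 13), cursors c4@4 c1@8 c2@13 c3@13, authorship ..44..11.2323
After op 5 (delete): buffer="bvbonbsbb" (len 9), cursors c4@3 c1@6 c2@9 c3@9, authorship ..4..1.23
After op 6 (insert('h')): buffer="bvbhonbhsbbhh" (len 13), cursors c4@4 c1@8 c2@13 c3@13, authorship ..44..11.2323
After op 7 (insert('i')): buffer="bvbhionbhisbbhhii" (len 17), cursors c4@5 c1@10 c2@17 c3@17, authorship ..444..111.232323
After op 8 (move_left): buffer="bvbhionbhisbbhhii" (len 17), cursors c4@4 c1@9 c2@16 c3@16, authorship ..444..111.232323
Authorship (.=original, N=cursor N): . . 4 4 4 . . 1 1 1 . 2 3 2 3 2 3
Index 15: author = 2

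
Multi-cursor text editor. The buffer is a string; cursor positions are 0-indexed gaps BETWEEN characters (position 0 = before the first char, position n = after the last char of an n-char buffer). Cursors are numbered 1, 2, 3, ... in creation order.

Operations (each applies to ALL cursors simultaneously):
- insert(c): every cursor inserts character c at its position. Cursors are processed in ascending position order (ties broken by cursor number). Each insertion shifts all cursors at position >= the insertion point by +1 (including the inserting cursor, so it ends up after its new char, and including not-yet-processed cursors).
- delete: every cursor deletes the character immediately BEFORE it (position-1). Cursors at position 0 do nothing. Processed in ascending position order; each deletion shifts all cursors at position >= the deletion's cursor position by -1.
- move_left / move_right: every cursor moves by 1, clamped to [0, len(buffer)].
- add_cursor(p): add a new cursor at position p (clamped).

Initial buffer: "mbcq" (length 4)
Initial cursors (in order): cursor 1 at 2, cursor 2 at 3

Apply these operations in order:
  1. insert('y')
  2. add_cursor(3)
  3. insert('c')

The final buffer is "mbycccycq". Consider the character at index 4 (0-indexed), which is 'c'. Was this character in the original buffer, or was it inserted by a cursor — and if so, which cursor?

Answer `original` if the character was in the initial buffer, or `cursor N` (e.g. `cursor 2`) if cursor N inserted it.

Answer: cursor 3

Derivation:
After op 1 (insert('y')): buffer="mbycyq" (len 6), cursors c1@3 c2@5, authorship ..1.2.
After op 2 (add_cursor(3)): buffer="mbycyq" (len 6), cursors c1@3 c3@3 c2@5, authorship ..1.2.
After op 3 (insert('c')): buffer="mbycccycq" (len 9), cursors c1@5 c3@5 c2@8, authorship ..113.22.
Authorship (.=original, N=cursor N): . . 1 1 3 . 2 2 .
Index 4: author = 3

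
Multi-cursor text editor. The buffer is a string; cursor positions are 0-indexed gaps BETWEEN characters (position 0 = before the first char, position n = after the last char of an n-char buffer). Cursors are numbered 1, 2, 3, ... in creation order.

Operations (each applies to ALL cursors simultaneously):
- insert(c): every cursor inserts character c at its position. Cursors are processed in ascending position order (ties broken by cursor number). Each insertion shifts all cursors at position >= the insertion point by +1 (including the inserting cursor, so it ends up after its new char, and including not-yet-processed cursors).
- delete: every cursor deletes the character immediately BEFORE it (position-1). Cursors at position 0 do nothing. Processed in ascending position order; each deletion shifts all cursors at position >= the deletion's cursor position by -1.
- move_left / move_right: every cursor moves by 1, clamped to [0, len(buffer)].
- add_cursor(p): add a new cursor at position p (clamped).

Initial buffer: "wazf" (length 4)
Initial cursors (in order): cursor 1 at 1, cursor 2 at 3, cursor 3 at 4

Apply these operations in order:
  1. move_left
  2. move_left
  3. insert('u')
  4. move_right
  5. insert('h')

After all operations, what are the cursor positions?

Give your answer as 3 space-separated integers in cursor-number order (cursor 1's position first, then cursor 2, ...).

Answer: 3 6 9

Derivation:
After op 1 (move_left): buffer="wazf" (len 4), cursors c1@0 c2@2 c3@3, authorship ....
After op 2 (move_left): buffer="wazf" (len 4), cursors c1@0 c2@1 c3@2, authorship ....
After op 3 (insert('u')): buffer="uwuauzf" (len 7), cursors c1@1 c2@3 c3@5, authorship 1.2.3..
After op 4 (move_right): buffer="uwuauzf" (len 7), cursors c1@2 c2@4 c3@6, authorship 1.2.3..
After op 5 (insert('h')): buffer="uwhuahuzhf" (len 10), cursors c1@3 c2@6 c3@9, authorship 1.12.23.3.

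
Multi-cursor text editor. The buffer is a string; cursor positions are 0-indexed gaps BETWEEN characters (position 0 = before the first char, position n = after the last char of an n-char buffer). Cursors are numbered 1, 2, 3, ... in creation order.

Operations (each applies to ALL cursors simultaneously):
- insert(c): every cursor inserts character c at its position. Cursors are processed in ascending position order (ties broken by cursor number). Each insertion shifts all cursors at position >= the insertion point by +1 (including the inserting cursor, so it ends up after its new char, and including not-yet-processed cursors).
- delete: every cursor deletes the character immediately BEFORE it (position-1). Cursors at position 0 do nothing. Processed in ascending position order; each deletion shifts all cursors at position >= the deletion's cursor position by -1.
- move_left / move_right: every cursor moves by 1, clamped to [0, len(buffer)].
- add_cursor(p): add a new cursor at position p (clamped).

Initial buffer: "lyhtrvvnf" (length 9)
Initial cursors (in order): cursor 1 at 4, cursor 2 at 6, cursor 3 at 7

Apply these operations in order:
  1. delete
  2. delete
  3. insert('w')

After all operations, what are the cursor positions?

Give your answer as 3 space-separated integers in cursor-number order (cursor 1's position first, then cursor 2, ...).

Answer: 4 4 4

Derivation:
After op 1 (delete): buffer="lyhrnf" (len 6), cursors c1@3 c2@4 c3@4, authorship ......
After op 2 (delete): buffer="lnf" (len 3), cursors c1@1 c2@1 c3@1, authorship ...
After op 3 (insert('w')): buffer="lwwwnf" (len 6), cursors c1@4 c2@4 c3@4, authorship .123..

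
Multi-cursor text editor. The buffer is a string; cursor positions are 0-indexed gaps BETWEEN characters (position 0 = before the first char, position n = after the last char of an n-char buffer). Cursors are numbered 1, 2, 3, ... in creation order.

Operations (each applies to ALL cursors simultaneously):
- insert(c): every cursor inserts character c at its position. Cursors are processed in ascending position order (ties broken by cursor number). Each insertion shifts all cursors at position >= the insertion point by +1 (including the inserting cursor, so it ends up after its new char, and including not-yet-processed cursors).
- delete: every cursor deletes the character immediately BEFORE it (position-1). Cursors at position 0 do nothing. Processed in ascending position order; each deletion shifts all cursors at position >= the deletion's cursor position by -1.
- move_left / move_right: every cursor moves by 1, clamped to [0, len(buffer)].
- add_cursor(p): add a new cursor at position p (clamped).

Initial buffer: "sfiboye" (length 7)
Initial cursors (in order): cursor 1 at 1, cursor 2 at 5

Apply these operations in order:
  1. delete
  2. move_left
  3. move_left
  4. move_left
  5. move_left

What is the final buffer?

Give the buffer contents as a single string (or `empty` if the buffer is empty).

Answer: fibye

Derivation:
After op 1 (delete): buffer="fibye" (len 5), cursors c1@0 c2@3, authorship .....
After op 2 (move_left): buffer="fibye" (len 5), cursors c1@0 c2@2, authorship .....
After op 3 (move_left): buffer="fibye" (len 5), cursors c1@0 c2@1, authorship .....
After op 4 (move_left): buffer="fibye" (len 5), cursors c1@0 c2@0, authorship .....
After op 5 (move_left): buffer="fibye" (len 5), cursors c1@0 c2@0, authorship .....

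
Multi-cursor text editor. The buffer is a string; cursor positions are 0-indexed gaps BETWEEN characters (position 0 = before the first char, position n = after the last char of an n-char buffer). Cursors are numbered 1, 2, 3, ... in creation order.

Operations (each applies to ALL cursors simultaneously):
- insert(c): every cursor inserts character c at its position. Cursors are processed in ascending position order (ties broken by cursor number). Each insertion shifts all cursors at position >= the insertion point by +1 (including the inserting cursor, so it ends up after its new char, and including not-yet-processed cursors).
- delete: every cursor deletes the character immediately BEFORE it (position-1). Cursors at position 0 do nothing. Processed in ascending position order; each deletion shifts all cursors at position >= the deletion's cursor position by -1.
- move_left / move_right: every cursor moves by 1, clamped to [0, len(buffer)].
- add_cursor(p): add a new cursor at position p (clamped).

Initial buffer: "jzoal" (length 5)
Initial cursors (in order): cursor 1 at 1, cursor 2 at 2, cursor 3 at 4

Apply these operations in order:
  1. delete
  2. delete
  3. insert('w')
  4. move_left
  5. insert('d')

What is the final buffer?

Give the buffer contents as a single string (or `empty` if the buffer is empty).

Answer: wwdddwl

Derivation:
After op 1 (delete): buffer="ol" (len 2), cursors c1@0 c2@0 c3@1, authorship ..
After op 2 (delete): buffer="l" (len 1), cursors c1@0 c2@0 c3@0, authorship .
After op 3 (insert('w')): buffer="wwwl" (len 4), cursors c1@3 c2@3 c3@3, authorship 123.
After op 4 (move_left): buffer="wwwl" (len 4), cursors c1@2 c2@2 c3@2, authorship 123.
After op 5 (insert('d')): buffer="wwdddwl" (len 7), cursors c1@5 c2@5 c3@5, authorship 121233.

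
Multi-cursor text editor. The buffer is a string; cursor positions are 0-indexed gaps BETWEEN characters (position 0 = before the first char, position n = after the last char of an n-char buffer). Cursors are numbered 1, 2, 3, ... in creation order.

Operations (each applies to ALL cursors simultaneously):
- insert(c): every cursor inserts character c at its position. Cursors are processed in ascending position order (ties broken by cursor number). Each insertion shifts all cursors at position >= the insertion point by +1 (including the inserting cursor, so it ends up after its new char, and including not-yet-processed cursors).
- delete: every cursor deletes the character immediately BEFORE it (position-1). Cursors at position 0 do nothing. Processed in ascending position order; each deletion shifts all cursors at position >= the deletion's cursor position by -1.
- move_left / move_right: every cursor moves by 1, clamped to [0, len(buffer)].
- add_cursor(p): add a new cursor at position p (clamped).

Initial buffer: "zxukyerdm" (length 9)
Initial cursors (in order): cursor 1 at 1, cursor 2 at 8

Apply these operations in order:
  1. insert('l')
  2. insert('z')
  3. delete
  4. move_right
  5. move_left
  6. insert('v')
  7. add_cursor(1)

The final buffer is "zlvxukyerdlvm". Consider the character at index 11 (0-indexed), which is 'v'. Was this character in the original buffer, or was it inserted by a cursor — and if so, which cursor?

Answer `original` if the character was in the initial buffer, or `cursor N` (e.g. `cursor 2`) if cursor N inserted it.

Answer: cursor 2

Derivation:
After op 1 (insert('l')): buffer="zlxukyerdlm" (len 11), cursors c1@2 c2@10, authorship .1.......2.
After op 2 (insert('z')): buffer="zlzxukyerdlzm" (len 13), cursors c1@3 c2@12, authorship .11.......22.
After op 3 (delete): buffer="zlxukyerdlm" (len 11), cursors c1@2 c2@10, authorship .1.......2.
After op 4 (move_right): buffer="zlxukyerdlm" (len 11), cursors c1@3 c2@11, authorship .1.......2.
After op 5 (move_left): buffer="zlxukyerdlm" (len 11), cursors c1@2 c2@10, authorship .1.......2.
After op 6 (insert('v')): buffer="zlvxukyerdlvm" (len 13), cursors c1@3 c2@12, authorship .11.......22.
After op 7 (add_cursor(1)): buffer="zlvxukyerdlvm" (len 13), cursors c3@1 c1@3 c2@12, authorship .11.......22.
Authorship (.=original, N=cursor N): . 1 1 . . . . . . . 2 2 .
Index 11: author = 2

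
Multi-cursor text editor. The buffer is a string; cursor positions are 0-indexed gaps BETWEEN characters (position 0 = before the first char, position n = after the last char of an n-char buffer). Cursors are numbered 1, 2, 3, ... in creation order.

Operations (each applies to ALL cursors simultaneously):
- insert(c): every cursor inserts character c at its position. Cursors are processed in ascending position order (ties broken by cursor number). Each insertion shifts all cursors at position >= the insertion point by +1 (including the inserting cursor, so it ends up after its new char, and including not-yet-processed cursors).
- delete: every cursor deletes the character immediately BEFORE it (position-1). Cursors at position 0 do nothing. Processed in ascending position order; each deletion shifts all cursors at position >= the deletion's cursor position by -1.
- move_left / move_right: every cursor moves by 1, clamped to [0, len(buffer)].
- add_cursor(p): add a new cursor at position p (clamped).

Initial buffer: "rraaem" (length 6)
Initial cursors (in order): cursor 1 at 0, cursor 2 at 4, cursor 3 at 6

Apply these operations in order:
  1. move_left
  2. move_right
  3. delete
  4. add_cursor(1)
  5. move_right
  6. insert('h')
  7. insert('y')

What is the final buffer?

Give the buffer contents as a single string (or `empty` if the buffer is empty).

Answer: rhyahyehhyy

Derivation:
After op 1 (move_left): buffer="rraaem" (len 6), cursors c1@0 c2@3 c3@5, authorship ......
After op 2 (move_right): buffer="rraaem" (len 6), cursors c1@1 c2@4 c3@6, authorship ......
After op 3 (delete): buffer="rae" (len 3), cursors c1@0 c2@2 c3@3, authorship ...
After op 4 (add_cursor(1)): buffer="rae" (len 3), cursors c1@0 c4@1 c2@2 c3@3, authorship ...
After op 5 (move_right): buffer="rae" (len 3), cursors c1@1 c4@2 c2@3 c3@3, authorship ...
After op 6 (insert('h')): buffer="rhahehh" (len 7), cursors c1@2 c4@4 c2@7 c3@7, authorship .1.4.23
After op 7 (insert('y')): buffer="rhyahyehhyy" (len 11), cursors c1@3 c4@6 c2@11 c3@11, authorship .11.44.2323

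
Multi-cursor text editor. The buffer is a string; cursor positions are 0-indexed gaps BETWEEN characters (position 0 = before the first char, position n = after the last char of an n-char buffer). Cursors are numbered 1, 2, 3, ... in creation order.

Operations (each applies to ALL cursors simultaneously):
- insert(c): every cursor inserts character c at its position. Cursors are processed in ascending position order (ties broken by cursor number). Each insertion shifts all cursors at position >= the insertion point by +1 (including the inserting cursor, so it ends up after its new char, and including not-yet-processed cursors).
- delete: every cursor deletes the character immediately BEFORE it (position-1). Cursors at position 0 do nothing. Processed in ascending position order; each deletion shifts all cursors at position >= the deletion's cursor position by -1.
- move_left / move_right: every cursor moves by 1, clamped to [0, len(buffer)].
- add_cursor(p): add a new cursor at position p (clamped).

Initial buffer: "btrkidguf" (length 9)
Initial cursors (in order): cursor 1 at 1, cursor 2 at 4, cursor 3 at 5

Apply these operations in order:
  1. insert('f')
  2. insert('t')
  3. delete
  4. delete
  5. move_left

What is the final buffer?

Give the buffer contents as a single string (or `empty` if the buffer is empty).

Answer: btrkidguf

Derivation:
After op 1 (insert('f')): buffer="bftrkfifdguf" (len 12), cursors c1@2 c2@6 c3@8, authorship .1...2.3....
After op 2 (insert('t')): buffer="bfttrkftiftdguf" (len 15), cursors c1@3 c2@8 c3@11, authorship .11...22.33....
After op 3 (delete): buffer="bftrkfifdguf" (len 12), cursors c1@2 c2@6 c3@8, authorship .1...2.3....
After op 4 (delete): buffer="btrkidguf" (len 9), cursors c1@1 c2@4 c3@5, authorship .........
After op 5 (move_left): buffer="btrkidguf" (len 9), cursors c1@0 c2@3 c3@4, authorship .........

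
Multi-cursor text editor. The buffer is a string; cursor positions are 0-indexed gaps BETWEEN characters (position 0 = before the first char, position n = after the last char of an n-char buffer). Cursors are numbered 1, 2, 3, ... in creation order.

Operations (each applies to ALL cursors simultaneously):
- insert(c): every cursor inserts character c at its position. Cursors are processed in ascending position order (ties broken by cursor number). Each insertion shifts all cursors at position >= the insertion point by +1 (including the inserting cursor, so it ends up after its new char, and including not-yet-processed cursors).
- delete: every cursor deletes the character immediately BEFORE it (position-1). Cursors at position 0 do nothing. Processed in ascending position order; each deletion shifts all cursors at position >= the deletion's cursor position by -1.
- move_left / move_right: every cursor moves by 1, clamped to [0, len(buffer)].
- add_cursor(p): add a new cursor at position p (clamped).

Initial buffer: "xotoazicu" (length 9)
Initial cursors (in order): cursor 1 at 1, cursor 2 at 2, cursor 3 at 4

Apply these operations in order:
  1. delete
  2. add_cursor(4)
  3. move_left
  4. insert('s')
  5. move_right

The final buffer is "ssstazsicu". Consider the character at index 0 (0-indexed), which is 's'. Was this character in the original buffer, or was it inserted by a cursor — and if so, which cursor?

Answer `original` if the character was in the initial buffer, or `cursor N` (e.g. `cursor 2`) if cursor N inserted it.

After op 1 (delete): buffer="tazicu" (len 6), cursors c1@0 c2@0 c3@1, authorship ......
After op 2 (add_cursor(4)): buffer="tazicu" (len 6), cursors c1@0 c2@0 c3@1 c4@4, authorship ......
After op 3 (move_left): buffer="tazicu" (len 6), cursors c1@0 c2@0 c3@0 c4@3, authorship ......
After op 4 (insert('s')): buffer="ssstazsicu" (len 10), cursors c1@3 c2@3 c3@3 c4@7, authorship 123...4...
After op 5 (move_right): buffer="ssstazsicu" (len 10), cursors c1@4 c2@4 c3@4 c4@8, authorship 123...4...
Authorship (.=original, N=cursor N): 1 2 3 . . . 4 . . .
Index 0: author = 1

Answer: cursor 1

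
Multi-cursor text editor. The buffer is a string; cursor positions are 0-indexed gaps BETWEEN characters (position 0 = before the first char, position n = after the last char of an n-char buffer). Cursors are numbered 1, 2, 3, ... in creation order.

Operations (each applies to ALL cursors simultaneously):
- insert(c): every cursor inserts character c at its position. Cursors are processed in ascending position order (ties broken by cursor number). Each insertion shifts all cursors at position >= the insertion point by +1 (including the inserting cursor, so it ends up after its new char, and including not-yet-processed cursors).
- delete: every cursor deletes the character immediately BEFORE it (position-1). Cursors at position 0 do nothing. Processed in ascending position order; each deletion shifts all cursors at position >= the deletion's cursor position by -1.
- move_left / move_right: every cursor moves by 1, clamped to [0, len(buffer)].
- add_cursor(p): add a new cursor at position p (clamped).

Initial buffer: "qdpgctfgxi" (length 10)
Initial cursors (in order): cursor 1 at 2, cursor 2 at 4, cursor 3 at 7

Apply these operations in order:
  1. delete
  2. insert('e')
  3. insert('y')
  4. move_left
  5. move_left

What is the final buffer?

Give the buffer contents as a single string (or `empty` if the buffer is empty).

Answer: qeypeycteygxi

Derivation:
After op 1 (delete): buffer="qpctgxi" (len 7), cursors c1@1 c2@2 c3@4, authorship .......
After op 2 (insert('e')): buffer="qepectegxi" (len 10), cursors c1@2 c2@4 c3@7, authorship .1.2..3...
After op 3 (insert('y')): buffer="qeypeycteygxi" (len 13), cursors c1@3 c2@6 c3@10, authorship .11.22..33...
After op 4 (move_left): buffer="qeypeycteygxi" (len 13), cursors c1@2 c2@5 c3@9, authorship .11.22..33...
After op 5 (move_left): buffer="qeypeycteygxi" (len 13), cursors c1@1 c2@4 c3@8, authorship .11.22..33...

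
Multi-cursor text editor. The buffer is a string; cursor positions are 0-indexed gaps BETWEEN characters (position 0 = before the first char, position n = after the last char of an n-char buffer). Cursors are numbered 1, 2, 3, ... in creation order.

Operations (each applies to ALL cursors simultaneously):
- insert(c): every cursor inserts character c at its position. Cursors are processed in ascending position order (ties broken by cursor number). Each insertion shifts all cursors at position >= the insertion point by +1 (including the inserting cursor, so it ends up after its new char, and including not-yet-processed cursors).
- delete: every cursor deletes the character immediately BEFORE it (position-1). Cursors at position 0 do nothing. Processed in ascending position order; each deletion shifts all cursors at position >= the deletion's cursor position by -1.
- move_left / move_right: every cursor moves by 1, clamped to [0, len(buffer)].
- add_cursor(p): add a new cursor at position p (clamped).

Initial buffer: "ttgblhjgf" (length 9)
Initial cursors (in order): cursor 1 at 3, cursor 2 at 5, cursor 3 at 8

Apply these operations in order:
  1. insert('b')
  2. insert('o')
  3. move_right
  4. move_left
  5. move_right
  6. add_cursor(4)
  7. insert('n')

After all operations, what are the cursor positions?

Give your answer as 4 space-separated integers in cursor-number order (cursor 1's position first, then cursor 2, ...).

Answer: 8 13 19 5

Derivation:
After op 1 (insert('b')): buffer="ttgbblbhjgbf" (len 12), cursors c1@4 c2@7 c3@11, authorship ...1..2...3.
After op 2 (insert('o')): buffer="ttgboblbohjgbof" (len 15), cursors c1@5 c2@9 c3@14, authorship ...11..22...33.
After op 3 (move_right): buffer="ttgboblbohjgbof" (len 15), cursors c1@6 c2@10 c3@15, authorship ...11..22...33.
After op 4 (move_left): buffer="ttgboblbohjgbof" (len 15), cursors c1@5 c2@9 c3@14, authorship ...11..22...33.
After op 5 (move_right): buffer="ttgboblbohjgbof" (len 15), cursors c1@6 c2@10 c3@15, authorship ...11..22...33.
After op 6 (add_cursor(4)): buffer="ttgboblbohjgbof" (len 15), cursors c4@4 c1@6 c2@10 c3@15, authorship ...11..22...33.
After op 7 (insert('n')): buffer="ttgbnobnlbohnjgbofn" (len 19), cursors c4@5 c1@8 c2@13 c3@19, authorship ...141.1.22.2..33.3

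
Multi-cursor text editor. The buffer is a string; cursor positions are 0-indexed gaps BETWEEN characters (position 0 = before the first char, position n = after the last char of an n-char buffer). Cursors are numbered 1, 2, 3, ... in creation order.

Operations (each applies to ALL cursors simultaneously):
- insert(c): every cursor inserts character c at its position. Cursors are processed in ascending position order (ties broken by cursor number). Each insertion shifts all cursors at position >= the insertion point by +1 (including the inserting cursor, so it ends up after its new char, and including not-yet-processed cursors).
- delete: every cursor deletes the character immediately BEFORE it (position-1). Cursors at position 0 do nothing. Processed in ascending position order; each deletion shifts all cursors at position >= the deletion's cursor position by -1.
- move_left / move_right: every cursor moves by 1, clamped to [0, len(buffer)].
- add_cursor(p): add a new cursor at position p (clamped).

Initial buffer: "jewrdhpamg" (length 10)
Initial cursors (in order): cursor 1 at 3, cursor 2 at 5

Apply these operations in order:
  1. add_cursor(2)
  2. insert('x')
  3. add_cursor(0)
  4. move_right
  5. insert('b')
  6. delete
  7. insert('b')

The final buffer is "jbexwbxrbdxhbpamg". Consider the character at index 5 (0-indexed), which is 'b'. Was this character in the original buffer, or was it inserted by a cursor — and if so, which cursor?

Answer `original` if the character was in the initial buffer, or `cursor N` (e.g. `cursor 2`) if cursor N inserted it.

After op 1 (add_cursor(2)): buffer="jewrdhpamg" (len 10), cursors c3@2 c1@3 c2@5, authorship ..........
After op 2 (insert('x')): buffer="jexwxrdxhpamg" (len 13), cursors c3@3 c1@5 c2@8, authorship ..3.1..2.....
After op 3 (add_cursor(0)): buffer="jexwxrdxhpamg" (len 13), cursors c4@0 c3@3 c1@5 c2@8, authorship ..3.1..2.....
After op 4 (move_right): buffer="jexwxrdxhpamg" (len 13), cursors c4@1 c3@4 c1@6 c2@9, authorship ..3.1..2.....
After op 5 (insert('b')): buffer="jbexwbxrbdxhbpamg" (len 17), cursors c4@2 c3@6 c1@9 c2@13, authorship .4.3.31.1.2.2....
After op 6 (delete): buffer="jexwxrdxhpamg" (len 13), cursors c4@1 c3@4 c1@6 c2@9, authorship ..3.1..2.....
After op 7 (insert('b')): buffer="jbexwbxrbdxhbpamg" (len 17), cursors c4@2 c3@6 c1@9 c2@13, authorship .4.3.31.1.2.2....
Authorship (.=original, N=cursor N): . 4 . 3 . 3 1 . 1 . 2 . 2 . . . .
Index 5: author = 3

Answer: cursor 3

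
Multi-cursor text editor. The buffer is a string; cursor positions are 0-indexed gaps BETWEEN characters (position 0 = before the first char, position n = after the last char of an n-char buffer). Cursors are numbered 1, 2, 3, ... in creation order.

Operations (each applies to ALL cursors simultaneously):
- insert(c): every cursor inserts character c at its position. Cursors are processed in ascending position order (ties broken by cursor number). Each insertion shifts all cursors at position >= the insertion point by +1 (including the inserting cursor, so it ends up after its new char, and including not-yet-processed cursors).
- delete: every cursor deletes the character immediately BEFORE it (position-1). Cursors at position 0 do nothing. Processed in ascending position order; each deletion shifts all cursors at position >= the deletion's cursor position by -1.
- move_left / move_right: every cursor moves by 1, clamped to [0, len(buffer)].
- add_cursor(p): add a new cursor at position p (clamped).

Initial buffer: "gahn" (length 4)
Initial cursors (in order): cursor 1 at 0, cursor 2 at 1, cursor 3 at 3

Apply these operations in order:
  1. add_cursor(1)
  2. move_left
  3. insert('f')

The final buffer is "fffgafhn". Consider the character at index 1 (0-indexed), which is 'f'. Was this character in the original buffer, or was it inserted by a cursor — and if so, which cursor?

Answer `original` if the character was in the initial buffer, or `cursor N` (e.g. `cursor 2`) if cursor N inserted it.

Answer: cursor 2

Derivation:
After op 1 (add_cursor(1)): buffer="gahn" (len 4), cursors c1@0 c2@1 c4@1 c3@3, authorship ....
After op 2 (move_left): buffer="gahn" (len 4), cursors c1@0 c2@0 c4@0 c3@2, authorship ....
After op 3 (insert('f')): buffer="fffgafhn" (len 8), cursors c1@3 c2@3 c4@3 c3@6, authorship 124..3..
Authorship (.=original, N=cursor N): 1 2 4 . . 3 . .
Index 1: author = 2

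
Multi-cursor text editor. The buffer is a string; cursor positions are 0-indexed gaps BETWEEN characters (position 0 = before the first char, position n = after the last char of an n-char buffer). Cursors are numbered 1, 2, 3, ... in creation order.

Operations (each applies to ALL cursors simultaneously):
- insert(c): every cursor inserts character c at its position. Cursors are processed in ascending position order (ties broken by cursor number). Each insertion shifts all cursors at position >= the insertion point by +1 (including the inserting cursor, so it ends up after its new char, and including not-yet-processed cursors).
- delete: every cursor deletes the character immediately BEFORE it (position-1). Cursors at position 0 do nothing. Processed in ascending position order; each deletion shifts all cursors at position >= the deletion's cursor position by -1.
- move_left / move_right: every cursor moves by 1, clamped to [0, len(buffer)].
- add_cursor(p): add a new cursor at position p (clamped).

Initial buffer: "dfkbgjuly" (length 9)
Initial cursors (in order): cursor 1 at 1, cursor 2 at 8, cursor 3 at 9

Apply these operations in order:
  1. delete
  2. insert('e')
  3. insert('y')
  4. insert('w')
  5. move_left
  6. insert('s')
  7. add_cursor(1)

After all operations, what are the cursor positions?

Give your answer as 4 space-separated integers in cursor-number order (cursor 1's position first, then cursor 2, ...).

Answer: 3 17 17 1

Derivation:
After op 1 (delete): buffer="fkbgju" (len 6), cursors c1@0 c2@6 c3@6, authorship ......
After op 2 (insert('e')): buffer="efkbgjuee" (len 9), cursors c1@1 c2@9 c3@9, authorship 1......23
After op 3 (insert('y')): buffer="eyfkbgjueeyy" (len 12), cursors c1@2 c2@12 c3@12, authorship 11......2323
After op 4 (insert('w')): buffer="eywfkbgjueeyyww" (len 15), cursors c1@3 c2@15 c3@15, authorship 111......232323
After op 5 (move_left): buffer="eywfkbgjueeyyww" (len 15), cursors c1@2 c2@14 c3@14, authorship 111......232323
After op 6 (insert('s')): buffer="eyswfkbgjueeyywssw" (len 18), cursors c1@3 c2@17 c3@17, authorship 1111......23232233
After op 7 (add_cursor(1)): buffer="eyswfkbgjueeyywssw" (len 18), cursors c4@1 c1@3 c2@17 c3@17, authorship 1111......23232233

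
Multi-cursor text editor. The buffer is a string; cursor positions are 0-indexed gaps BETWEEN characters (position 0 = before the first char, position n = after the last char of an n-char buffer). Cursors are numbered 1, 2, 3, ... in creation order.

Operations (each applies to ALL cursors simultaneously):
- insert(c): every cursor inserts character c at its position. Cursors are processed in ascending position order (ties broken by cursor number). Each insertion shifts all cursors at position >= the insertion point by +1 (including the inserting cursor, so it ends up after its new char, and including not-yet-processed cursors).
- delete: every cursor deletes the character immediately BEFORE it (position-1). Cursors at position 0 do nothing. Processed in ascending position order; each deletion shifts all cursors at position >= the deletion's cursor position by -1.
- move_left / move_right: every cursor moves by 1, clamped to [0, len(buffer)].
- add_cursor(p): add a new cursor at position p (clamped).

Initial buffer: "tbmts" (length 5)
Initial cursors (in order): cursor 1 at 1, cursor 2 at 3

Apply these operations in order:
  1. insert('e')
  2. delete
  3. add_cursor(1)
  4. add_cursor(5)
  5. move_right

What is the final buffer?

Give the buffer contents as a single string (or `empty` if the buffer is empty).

After op 1 (insert('e')): buffer="tebmets" (len 7), cursors c1@2 c2@5, authorship .1..2..
After op 2 (delete): buffer="tbmts" (len 5), cursors c1@1 c2@3, authorship .....
After op 3 (add_cursor(1)): buffer="tbmts" (len 5), cursors c1@1 c3@1 c2@3, authorship .....
After op 4 (add_cursor(5)): buffer="tbmts" (len 5), cursors c1@1 c3@1 c2@3 c4@5, authorship .....
After op 5 (move_right): buffer="tbmts" (len 5), cursors c1@2 c3@2 c2@4 c4@5, authorship .....

Answer: tbmts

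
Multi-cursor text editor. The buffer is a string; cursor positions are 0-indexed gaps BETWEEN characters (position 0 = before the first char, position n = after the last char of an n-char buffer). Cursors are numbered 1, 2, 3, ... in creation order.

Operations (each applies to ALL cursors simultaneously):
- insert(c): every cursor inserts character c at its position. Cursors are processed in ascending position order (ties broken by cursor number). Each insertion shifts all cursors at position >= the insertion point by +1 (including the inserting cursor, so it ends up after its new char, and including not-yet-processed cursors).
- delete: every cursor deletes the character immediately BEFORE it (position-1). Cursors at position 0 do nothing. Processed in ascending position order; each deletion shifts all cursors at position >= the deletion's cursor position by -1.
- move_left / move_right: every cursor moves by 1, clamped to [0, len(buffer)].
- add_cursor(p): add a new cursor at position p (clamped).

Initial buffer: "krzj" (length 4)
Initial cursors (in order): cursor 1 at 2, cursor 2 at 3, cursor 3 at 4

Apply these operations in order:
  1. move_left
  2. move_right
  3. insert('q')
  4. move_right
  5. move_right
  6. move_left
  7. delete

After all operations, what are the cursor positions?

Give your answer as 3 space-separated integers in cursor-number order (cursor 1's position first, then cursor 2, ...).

Answer: 3 3 3

Derivation:
After op 1 (move_left): buffer="krzj" (len 4), cursors c1@1 c2@2 c3@3, authorship ....
After op 2 (move_right): buffer="krzj" (len 4), cursors c1@2 c2@3 c3@4, authorship ....
After op 3 (insert('q')): buffer="krqzqjq" (len 7), cursors c1@3 c2@5 c3@7, authorship ..1.2.3
After op 4 (move_right): buffer="krqzqjq" (len 7), cursors c1@4 c2@6 c3@7, authorship ..1.2.3
After op 5 (move_right): buffer="krqzqjq" (len 7), cursors c1@5 c2@7 c3@7, authorship ..1.2.3
After op 6 (move_left): buffer="krqzqjq" (len 7), cursors c1@4 c2@6 c3@6, authorship ..1.2.3
After op 7 (delete): buffer="krqq" (len 4), cursors c1@3 c2@3 c3@3, authorship ..13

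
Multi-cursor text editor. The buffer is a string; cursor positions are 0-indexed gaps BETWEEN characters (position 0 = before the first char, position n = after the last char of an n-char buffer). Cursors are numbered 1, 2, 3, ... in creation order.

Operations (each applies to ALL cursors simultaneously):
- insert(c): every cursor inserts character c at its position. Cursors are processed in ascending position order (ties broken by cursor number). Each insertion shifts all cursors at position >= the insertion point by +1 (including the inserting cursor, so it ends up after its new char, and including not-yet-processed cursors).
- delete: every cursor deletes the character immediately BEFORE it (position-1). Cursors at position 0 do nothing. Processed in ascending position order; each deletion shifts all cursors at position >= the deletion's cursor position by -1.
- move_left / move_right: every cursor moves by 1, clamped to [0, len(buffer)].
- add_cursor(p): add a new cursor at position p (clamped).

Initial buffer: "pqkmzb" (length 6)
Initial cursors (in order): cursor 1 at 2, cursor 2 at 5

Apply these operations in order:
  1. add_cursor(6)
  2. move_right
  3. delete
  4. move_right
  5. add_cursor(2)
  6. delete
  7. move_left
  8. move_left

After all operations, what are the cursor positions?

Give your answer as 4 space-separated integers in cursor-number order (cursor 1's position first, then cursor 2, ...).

Answer: 0 0 0 0

Derivation:
After op 1 (add_cursor(6)): buffer="pqkmzb" (len 6), cursors c1@2 c2@5 c3@6, authorship ......
After op 2 (move_right): buffer="pqkmzb" (len 6), cursors c1@3 c2@6 c3@6, authorship ......
After op 3 (delete): buffer="pqm" (len 3), cursors c1@2 c2@3 c3@3, authorship ...
After op 4 (move_right): buffer="pqm" (len 3), cursors c1@3 c2@3 c3@3, authorship ...
After op 5 (add_cursor(2)): buffer="pqm" (len 3), cursors c4@2 c1@3 c2@3 c3@3, authorship ...
After op 6 (delete): buffer="" (len 0), cursors c1@0 c2@0 c3@0 c4@0, authorship 
After op 7 (move_left): buffer="" (len 0), cursors c1@0 c2@0 c3@0 c4@0, authorship 
After op 8 (move_left): buffer="" (len 0), cursors c1@0 c2@0 c3@0 c4@0, authorship 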